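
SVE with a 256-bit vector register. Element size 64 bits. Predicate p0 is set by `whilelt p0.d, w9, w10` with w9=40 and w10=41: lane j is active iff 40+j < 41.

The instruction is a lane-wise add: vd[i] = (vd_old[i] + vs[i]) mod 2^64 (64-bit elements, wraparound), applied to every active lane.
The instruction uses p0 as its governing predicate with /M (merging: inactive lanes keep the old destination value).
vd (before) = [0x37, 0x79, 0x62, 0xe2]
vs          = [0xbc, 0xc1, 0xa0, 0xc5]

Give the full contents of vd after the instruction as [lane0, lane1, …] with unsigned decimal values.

vd = [243, 121, 98, 226]

256-bit reg / 64-bit elem → 4 lanes
p0[j] = (40+j < 41); true for j=0..0 → 1 lanes set
lane  0: add(0x37,0xbc) ⇒ 0xf3
lane  1: tail/keep ⇒ 0x79
lane  2: tail/keep ⇒ 0x62
lane  3: tail/keep ⇒ 0xe2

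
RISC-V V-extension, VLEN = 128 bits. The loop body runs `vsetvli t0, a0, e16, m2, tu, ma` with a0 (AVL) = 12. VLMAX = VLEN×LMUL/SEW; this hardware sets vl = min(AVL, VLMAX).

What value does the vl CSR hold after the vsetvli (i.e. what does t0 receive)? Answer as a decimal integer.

vl = 12

VLMAX = (128 × 2) / 16 = 16 lanes
vl = min(AVL, VLMAX) = min(12, 16) = 12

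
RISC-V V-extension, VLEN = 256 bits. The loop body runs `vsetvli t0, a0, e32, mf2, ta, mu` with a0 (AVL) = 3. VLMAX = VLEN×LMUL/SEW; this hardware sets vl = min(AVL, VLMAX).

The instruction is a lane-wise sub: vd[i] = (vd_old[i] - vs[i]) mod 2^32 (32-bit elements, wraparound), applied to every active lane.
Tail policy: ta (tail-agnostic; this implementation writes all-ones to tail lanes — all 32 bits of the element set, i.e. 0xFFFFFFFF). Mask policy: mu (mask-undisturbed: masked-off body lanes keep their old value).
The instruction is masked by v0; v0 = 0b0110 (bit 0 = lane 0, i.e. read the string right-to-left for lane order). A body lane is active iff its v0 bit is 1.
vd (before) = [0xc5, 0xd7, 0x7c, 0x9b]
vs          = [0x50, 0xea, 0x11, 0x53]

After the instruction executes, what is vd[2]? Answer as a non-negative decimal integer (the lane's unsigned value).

VLMAX = (256 × 1/2) / 32 = 4 lanes
AVL=3 ≤ VLMAX=4, so vl = 3
lane  0: mask-off/keep ⇒ 0xc5
lane  1: sub(0xd7,0xea) ⇒ 0xffffffed
lane  2: sub(0x7c,0x11) ⇒ 0x6b
lane  3: tail/ones ⇒ 0xffffffff

vd[2] = 107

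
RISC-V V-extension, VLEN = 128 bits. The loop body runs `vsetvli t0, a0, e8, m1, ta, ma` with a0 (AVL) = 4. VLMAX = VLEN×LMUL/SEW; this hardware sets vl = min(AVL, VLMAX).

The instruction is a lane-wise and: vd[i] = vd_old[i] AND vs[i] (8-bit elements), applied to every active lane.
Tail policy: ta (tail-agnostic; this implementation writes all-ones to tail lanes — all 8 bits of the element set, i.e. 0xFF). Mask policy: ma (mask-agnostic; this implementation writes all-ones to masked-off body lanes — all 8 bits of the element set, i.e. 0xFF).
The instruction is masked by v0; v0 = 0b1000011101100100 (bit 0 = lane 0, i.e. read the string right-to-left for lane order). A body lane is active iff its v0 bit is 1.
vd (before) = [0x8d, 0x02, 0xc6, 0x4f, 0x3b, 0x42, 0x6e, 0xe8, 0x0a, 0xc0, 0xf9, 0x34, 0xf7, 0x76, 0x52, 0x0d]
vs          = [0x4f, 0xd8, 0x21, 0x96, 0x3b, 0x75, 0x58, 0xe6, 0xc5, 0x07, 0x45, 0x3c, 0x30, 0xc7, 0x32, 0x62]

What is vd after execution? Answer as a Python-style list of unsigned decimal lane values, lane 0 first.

VLMAX = (128 × 1) / 8 = 16 lanes
vl = min(AVL, VLMAX) = min(4, 16) = 4
vd[0] mask-off/ones -> 0xff
vd[1] mask-off/ones -> 0xff
vd[2] and(0xc6,0x21) -> 0x00
vd[3] mask-off/ones -> 0xff
vd[4] tail/ones -> 0xff
vd[5] tail/ones -> 0xff
vd[6] tail/ones -> 0xff
vd[7] tail/ones -> 0xff
vd[8] tail/ones -> 0xff
vd[9] tail/ones -> 0xff
vd[10] tail/ones -> 0xff
vd[11] tail/ones -> 0xff
vd[12] tail/ones -> 0xff
vd[13] tail/ones -> 0xff
vd[14] tail/ones -> 0xff
vd[15] tail/ones -> 0xff

vd = [255, 255, 0, 255, 255, 255, 255, 255, 255, 255, 255, 255, 255, 255, 255, 255]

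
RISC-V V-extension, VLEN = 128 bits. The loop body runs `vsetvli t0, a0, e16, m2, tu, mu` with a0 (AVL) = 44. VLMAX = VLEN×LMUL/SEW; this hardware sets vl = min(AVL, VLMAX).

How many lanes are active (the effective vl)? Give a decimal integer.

VLMAX = VLEN×LMUL/SEW = 128×2/16 = 16
vl = min(AVL, VLMAX) = min(44, 16) = 16

vl = 16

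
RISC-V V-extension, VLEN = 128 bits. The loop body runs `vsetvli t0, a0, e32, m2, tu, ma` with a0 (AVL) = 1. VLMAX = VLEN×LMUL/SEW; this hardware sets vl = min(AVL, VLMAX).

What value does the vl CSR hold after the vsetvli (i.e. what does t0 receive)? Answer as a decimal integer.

VLMAX = (128 × 2) / 32 = 8 lanes
vl ← min(1, 8) = 1

vl = 1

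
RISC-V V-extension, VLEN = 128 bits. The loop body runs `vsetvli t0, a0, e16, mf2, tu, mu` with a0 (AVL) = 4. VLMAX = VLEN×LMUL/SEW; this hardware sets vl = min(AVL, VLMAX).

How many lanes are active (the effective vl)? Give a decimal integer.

vl = 4

lanes per group: 128·1/2/16 = 4
AVL=4 ≤ VLMAX=4, so vl = 4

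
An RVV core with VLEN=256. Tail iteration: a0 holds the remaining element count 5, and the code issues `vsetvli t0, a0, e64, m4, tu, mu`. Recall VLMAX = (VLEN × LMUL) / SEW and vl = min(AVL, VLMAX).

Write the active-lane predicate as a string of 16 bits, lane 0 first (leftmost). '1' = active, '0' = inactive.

VLMAX = (256 × 4) / 64 = 16 lanes
vl ← min(5, 16) = 5
bits (lane 0 leftmost): 1111100000000000

predicate = 1111100000000000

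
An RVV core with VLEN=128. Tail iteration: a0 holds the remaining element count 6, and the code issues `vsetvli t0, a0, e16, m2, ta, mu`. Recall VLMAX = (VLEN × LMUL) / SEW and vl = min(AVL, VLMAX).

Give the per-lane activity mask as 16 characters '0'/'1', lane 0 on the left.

lanes per group: 128·2/16 = 16
vl ← min(6, 16) = 6
bits (lane 0 leftmost): 1111110000000000

predicate = 1111110000000000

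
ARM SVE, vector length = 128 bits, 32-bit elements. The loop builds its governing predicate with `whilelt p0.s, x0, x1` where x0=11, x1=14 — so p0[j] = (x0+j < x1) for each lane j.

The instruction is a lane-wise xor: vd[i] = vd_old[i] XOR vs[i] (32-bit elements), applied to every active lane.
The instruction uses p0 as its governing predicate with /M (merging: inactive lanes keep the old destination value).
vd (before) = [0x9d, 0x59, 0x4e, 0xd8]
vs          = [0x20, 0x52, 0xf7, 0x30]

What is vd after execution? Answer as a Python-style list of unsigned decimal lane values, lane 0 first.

vd = [189, 11, 185, 216]

lane count: 128 div 32 = 4
whilelt: lane j active iff 11+j < 14 → j < 3 → 3 active
vd[0] xor(0x9d,0x20) -> 0xbd
vd[1] xor(0x59,0x52) -> 0x0b
vd[2] xor(0x4e,0xf7) -> 0xb9
vd[3] tail/keep -> 0xd8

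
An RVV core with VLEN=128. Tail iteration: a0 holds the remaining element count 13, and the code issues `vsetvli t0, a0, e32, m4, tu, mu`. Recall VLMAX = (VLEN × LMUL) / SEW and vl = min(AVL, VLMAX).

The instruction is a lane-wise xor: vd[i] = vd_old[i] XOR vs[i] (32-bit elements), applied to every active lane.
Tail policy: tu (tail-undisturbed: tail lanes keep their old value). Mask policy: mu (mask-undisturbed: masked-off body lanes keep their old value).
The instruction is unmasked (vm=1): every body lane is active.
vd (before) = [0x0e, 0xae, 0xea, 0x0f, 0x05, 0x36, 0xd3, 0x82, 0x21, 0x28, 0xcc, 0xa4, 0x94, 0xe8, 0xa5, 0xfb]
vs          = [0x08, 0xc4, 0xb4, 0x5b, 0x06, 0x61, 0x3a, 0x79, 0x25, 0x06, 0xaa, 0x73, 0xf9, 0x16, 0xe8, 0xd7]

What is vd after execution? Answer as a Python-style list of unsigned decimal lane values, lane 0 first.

vd = [6, 106, 94, 84, 3, 87, 233, 251, 4, 46, 102, 215, 109, 232, 165, 251]

VLMAX = VLEN×LMUL/SEW = 128×4/32 = 16
vl = min(AVL, VLMAX) = min(13, 16) = 13
[0] xor(0x0e,0x08) = 0x06
[1] xor(0xae,0xc4) = 0x6a
[2] xor(0xea,0xb4) = 0x5e
[3] xor(0x0f,0x5b) = 0x54
[4] xor(0x05,0x06) = 0x03
[5] xor(0x36,0x61) = 0x57
[6] xor(0xd3,0x3a) = 0xe9
[7] xor(0x82,0x79) = 0xfb
[8] xor(0x21,0x25) = 0x04
[9] xor(0x28,0x06) = 0x2e
[10] xor(0xcc,0xaa) = 0x66
[11] xor(0xa4,0x73) = 0xd7
[12] xor(0x94,0xf9) = 0x6d
[13] tail/keep = 0xe8
[14] tail/keep = 0xa5
[15] tail/keep = 0xfb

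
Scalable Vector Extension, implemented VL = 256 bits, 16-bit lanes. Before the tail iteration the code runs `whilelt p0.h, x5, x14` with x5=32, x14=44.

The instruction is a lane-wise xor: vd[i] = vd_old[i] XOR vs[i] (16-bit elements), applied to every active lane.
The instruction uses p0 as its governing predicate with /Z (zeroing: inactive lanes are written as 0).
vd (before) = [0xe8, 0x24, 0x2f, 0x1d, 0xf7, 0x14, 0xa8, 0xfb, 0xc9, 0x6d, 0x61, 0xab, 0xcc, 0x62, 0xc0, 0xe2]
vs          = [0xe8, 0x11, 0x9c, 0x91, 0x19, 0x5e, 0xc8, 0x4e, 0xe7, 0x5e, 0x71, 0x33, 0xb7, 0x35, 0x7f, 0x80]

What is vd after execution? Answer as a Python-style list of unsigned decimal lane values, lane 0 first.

256-bit reg / 16-bit elem → 16 lanes
p0[j] = (32+j < 44); true for j=0..11 → 12 lanes set
  i=0: xor(0xe8,0xe8) → 0
  i=1: xor(0x24,0x11) → 53
  i=2: xor(0x2f,0x9c) → 179
  i=3: xor(0x1d,0x91) → 140
  i=4: xor(0xf7,0x19) → 238
  i=5: xor(0x14,0x5e) → 74
  i=6: xor(0xa8,0xc8) → 96
  i=7: xor(0xfb,0x4e) → 181
  i=8: xor(0xc9,0xe7) → 46
  i=9: xor(0x6d,0x5e) → 51
  i=10: xor(0x61,0x71) → 16
  i=11: xor(0xab,0x33) → 152
  i=12: tail/zero → 0
  i=13: tail/zero → 0
  i=14: tail/zero → 0
  i=15: tail/zero → 0

vd = [0, 53, 179, 140, 238, 74, 96, 181, 46, 51, 16, 152, 0, 0, 0, 0]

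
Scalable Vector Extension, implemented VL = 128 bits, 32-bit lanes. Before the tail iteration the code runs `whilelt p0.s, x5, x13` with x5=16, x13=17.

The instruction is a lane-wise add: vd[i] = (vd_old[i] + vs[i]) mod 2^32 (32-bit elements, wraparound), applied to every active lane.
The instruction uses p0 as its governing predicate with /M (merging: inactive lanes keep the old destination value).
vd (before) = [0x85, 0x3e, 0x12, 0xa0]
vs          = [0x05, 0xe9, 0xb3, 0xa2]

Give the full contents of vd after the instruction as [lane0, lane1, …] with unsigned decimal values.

vd = [138, 62, 18, 160]

register lanes = 128/32 = 4
whilelt: lane j active iff 16+j < 17 → j < 1 → 1 active
  i=0: add(0x85,0x05) → 138
  i=1: tail/keep → 62
  i=2: tail/keep → 18
  i=3: tail/keep → 160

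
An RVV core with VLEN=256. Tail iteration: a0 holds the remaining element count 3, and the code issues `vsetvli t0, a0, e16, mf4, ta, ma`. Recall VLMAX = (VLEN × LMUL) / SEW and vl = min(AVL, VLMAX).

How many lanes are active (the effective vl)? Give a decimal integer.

VLMAX = VLEN×LMUL/SEW = 256×1/4/16 = 4
vl ← min(3, 4) = 3

vl = 3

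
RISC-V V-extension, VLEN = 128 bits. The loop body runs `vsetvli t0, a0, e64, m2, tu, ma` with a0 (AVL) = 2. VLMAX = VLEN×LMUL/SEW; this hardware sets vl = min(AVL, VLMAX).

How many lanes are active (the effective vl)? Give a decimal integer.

vl = 2

VLMAX = VLEN×LMUL/SEW = 128×2/64 = 4
vl ← min(2, 4) = 2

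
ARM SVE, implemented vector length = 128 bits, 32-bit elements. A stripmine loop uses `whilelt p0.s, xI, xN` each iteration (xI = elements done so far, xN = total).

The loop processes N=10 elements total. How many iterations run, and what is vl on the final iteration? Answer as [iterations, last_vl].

128-bit reg / 32-bit elem → 4 lanes
iterations = ceil(10/4) = 3; final-pass vl = 2

[iterations, last_vl] = [3, 2]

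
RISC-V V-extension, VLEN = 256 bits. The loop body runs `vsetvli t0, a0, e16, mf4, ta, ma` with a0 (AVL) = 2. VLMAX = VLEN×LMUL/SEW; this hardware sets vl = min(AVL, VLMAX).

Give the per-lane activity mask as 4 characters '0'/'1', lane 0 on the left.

predicate = 1100

VLMAX = VLEN×LMUL/SEW = 256×1/4/16 = 4
AVL=2 ≤ VLMAX=4, so vl = 2
bits (lane 0 leftmost): 1100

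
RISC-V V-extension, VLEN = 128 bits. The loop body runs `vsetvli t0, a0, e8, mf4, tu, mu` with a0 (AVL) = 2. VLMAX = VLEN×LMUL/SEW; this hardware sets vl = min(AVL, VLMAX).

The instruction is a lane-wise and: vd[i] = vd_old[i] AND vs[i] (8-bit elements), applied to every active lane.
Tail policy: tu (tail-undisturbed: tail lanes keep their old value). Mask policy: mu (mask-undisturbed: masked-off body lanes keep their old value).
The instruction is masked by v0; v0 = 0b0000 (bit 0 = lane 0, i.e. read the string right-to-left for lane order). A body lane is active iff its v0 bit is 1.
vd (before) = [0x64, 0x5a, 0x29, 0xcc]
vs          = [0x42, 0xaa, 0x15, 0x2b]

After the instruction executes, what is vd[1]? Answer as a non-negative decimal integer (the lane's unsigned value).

vd[1] = 90

VLMAX = VLEN×LMUL/SEW = 128×1/4/8 = 4
AVL=2 ≤ VLMAX=4, so vl = 2
[0] mask-off/keep = 0x64
[1] mask-off/keep = 0x5a
[2] tail/keep = 0x29
[3] tail/keep = 0xcc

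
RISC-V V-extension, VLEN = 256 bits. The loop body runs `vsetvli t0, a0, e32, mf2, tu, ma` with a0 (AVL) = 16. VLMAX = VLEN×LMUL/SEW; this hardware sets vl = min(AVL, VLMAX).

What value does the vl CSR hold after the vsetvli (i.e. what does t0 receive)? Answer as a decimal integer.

vl = 4

VLMAX = (256 × 1/2) / 32 = 4 lanes
AVL=16 > VLMAX=4, so vl = 4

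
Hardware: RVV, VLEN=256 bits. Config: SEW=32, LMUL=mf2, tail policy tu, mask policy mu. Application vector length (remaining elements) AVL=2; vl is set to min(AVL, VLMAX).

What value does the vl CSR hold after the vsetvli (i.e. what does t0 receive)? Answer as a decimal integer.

vl = 2

lanes per group: 256·1/2/32 = 4
vl = min(AVL, VLMAX) = min(2, 4) = 2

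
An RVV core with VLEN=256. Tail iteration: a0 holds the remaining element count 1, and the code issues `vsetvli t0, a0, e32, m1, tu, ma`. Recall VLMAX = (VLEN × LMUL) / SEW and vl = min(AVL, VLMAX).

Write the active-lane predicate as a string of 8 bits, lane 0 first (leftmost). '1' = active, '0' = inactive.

predicate = 10000000

VLMAX = VLEN×LMUL/SEW = 256×1/32 = 8
vl = min(AVL, VLMAX) = min(1, 8) = 1
bits (lane 0 leftmost): 10000000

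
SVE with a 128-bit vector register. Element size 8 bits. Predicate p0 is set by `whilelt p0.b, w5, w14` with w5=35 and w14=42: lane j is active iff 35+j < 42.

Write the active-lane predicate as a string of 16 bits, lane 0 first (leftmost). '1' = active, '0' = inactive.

register lanes = 128/8 = 16
p0[j] = (35+j < 42); true for j=0..6 → 7 lanes set
bits (lane 0 leftmost): 1111111000000000

predicate = 1111111000000000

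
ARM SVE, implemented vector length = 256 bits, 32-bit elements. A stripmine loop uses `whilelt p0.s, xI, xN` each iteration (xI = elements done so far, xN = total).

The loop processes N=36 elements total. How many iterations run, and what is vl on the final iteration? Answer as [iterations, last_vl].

register lanes = 256/32 = 8
36 elements at 8/iter → 5 passes, remainder 4 on the last

[iterations, last_vl] = [5, 4]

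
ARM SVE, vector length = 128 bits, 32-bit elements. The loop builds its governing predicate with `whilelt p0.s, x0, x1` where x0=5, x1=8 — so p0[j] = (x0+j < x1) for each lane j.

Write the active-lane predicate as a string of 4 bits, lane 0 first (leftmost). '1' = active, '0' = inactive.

register lanes = 128/32 = 4
active while 5+j < 8, i.e. j ∈ [0,3) capped at 4 ⇒ 3
bits (lane 0 leftmost): 1110

predicate = 1110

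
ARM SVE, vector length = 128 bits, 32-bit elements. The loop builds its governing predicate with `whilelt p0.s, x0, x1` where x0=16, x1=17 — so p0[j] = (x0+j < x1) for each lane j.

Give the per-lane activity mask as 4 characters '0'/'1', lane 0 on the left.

predicate = 1000

register lanes = 128/32 = 4
active while 16+j < 17, i.e. j ∈ [0,1) capped at 4 ⇒ 1
bits (lane 0 leftmost): 1000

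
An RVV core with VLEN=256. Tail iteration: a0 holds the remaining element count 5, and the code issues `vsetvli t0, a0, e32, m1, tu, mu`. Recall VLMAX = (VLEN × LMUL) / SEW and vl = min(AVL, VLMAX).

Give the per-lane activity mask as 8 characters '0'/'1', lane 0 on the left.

lanes per group: 256·1/32 = 8
vl ← min(5, 8) = 5
bits (lane 0 leftmost): 11111000

predicate = 11111000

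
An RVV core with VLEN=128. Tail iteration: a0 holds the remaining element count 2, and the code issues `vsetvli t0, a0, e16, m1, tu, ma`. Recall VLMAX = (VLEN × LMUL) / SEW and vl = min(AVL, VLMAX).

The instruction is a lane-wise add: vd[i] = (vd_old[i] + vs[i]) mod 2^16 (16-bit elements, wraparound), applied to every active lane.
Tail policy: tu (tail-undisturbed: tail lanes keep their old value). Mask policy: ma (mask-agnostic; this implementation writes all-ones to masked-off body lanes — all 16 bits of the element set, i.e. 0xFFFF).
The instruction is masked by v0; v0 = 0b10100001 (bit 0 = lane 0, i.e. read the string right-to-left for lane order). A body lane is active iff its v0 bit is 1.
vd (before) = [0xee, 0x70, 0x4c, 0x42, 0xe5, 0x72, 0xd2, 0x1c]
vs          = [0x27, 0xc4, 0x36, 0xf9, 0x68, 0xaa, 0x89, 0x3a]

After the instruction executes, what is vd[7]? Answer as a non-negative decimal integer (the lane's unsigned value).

vd[7] = 28

lanes per group: 128·1/16 = 8
vl = min(AVL, VLMAX) = min(2, 8) = 2
lane  0: add(0xee,0x27) ⇒ 0x115
lane  1: mask-off/ones ⇒ 0xffff
lane  2: tail/keep ⇒ 0x4c
lane  3: tail/keep ⇒ 0x42
lane  4: tail/keep ⇒ 0xe5
lane  5: tail/keep ⇒ 0x72
lane  6: tail/keep ⇒ 0xd2
lane  7: tail/keep ⇒ 0x1c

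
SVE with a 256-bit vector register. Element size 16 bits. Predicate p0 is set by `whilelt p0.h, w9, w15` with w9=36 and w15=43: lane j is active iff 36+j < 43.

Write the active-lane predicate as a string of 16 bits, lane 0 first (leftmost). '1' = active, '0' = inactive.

register lanes = 256/16 = 16
whilelt: lane j active iff 36+j < 43 → j < 7 → 7 active
bits (lane 0 leftmost): 1111111000000000

predicate = 1111111000000000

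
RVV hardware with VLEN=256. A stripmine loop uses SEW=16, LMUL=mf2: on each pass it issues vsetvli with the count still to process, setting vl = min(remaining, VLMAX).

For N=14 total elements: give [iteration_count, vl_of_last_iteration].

VLMAX = (256 × 1/2) / 16 = 8 lanes
14 elements at 8/iter → 2 passes, remainder 6 on the last

[iterations, last_vl] = [2, 6]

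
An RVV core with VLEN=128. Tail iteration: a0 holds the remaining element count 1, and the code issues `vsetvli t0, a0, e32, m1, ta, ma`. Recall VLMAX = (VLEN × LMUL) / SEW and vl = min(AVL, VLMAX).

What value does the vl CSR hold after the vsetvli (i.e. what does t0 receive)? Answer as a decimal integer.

vl = 1

VLMAX = VLEN×LMUL/SEW = 128×1/32 = 4
AVL=1 ≤ VLMAX=4, so vl = 1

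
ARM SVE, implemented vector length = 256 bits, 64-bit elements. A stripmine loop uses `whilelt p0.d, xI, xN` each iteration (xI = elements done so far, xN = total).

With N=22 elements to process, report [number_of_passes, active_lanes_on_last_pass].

register lanes = 256/64 = 4
22 elements at 4/iter → 6 passes, remainder 2 on the last

[iterations, last_vl] = [6, 2]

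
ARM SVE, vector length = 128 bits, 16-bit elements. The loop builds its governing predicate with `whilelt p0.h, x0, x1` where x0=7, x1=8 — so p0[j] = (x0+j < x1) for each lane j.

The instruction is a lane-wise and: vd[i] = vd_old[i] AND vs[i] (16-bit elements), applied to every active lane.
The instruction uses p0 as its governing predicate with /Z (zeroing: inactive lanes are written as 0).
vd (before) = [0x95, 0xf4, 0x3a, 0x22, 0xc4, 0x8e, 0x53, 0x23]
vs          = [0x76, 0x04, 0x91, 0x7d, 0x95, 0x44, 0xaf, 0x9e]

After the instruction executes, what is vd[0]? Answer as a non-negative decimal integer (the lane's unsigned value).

register lanes = 128/16 = 8
active while 7+j < 8, i.e. j ∈ [0,1) capped at 8 ⇒ 1
  i=0: and(0x95,0x76) → 20
  i=1: tail/zero → 0
  i=2: tail/zero → 0
  i=3: tail/zero → 0
  i=4: tail/zero → 0
  i=5: tail/zero → 0
  i=6: tail/zero → 0
  i=7: tail/zero → 0

vd[0] = 20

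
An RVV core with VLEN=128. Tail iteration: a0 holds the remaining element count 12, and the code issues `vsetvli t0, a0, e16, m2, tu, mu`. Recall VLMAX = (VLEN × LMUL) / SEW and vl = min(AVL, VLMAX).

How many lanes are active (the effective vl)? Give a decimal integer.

vl = 12

VLMAX = VLEN×LMUL/SEW = 128×2/16 = 16
AVL=12 ≤ VLMAX=16, so vl = 12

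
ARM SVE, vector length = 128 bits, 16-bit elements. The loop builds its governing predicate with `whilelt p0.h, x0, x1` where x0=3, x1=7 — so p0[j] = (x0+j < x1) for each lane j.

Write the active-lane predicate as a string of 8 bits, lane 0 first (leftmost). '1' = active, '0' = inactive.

predicate = 11110000

register lanes = 128/16 = 8
p0[j] = (3+j < 7); true for j=0..3 → 4 lanes set
bits (lane 0 leftmost): 11110000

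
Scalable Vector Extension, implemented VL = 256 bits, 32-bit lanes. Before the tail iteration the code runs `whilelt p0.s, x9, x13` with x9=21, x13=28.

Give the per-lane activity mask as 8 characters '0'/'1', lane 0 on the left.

register lanes = 256/32 = 8
whilelt: lane j active iff 21+j < 28 → j < 7 → 7 active
bits (lane 0 leftmost): 11111110

predicate = 11111110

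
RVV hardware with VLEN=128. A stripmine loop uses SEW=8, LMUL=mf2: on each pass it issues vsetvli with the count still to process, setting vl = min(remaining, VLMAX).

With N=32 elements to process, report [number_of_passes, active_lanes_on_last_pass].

[iterations, last_vl] = [4, 8]

lanes per group: 128·1/2/8 = 8
N=32: ⌈32/8⌉ = 4 iters; last vl = 32 − 3×8 = 8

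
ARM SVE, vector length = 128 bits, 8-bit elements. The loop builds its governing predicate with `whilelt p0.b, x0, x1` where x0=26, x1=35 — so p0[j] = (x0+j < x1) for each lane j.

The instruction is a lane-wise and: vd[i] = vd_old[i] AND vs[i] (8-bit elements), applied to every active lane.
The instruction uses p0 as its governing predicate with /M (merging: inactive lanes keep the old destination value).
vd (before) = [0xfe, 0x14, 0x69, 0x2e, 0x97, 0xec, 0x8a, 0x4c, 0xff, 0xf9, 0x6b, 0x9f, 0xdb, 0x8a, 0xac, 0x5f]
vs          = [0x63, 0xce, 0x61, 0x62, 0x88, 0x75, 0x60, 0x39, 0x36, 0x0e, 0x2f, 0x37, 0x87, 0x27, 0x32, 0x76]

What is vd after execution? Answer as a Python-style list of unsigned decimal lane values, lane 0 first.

vd = [98, 4, 97, 34, 128, 100, 0, 8, 54, 249, 107, 159, 219, 138, 172, 95]

register lanes = 128/8 = 16
p0[j] = (26+j < 35); true for j=0..8 → 9 lanes set
vd[0] and(0xfe,0x63) -> 0x62
vd[1] and(0x14,0xce) -> 0x04
vd[2] and(0x69,0x61) -> 0x61
vd[3] and(0x2e,0x62) -> 0x22
vd[4] and(0x97,0x88) -> 0x80
vd[5] and(0xec,0x75) -> 0x64
vd[6] and(0x8a,0x60) -> 0x00
vd[7] and(0x4c,0x39) -> 0x08
vd[8] and(0xff,0x36) -> 0x36
vd[9] tail/keep -> 0xf9
vd[10] tail/keep -> 0x6b
vd[11] tail/keep -> 0x9f
vd[12] tail/keep -> 0xdb
vd[13] tail/keep -> 0x8a
vd[14] tail/keep -> 0xac
vd[15] tail/keep -> 0x5f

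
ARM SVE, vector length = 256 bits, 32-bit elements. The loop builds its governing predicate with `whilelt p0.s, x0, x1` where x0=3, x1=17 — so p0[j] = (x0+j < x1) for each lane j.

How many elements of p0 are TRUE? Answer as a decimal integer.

lane count: 256 div 32 = 8
active while 3+j < 17, i.e. j ∈ [0,14) capped at 8 ⇒ 8

vl = 8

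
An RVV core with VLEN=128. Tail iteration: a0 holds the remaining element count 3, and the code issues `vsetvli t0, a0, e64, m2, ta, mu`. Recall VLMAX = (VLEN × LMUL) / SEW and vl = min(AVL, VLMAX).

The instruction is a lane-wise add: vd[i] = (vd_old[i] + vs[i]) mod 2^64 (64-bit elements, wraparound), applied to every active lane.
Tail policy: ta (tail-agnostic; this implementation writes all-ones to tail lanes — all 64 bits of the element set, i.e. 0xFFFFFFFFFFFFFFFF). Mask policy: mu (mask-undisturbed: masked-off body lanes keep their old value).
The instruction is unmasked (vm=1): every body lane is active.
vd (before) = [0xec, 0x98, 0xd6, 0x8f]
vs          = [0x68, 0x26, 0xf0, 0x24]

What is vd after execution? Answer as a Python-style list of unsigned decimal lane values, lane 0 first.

VLMAX = (128 × 2) / 64 = 4 lanes
AVL=3 ≤ VLMAX=4, so vl = 3
lane  0: add(0xec,0x68) ⇒ 0x154
lane  1: add(0x98,0x26) ⇒ 0xbe
lane  2: add(0xd6,0xf0) ⇒ 0x1c6
lane  3: tail/ones ⇒ 0xffffffffffffffff

vd = [340, 190, 454, 18446744073709551615]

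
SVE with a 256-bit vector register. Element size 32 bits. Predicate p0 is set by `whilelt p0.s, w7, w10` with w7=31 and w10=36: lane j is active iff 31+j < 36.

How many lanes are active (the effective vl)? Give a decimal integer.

vl = 5

register lanes = 256/32 = 8
whilelt: lane j active iff 31+j < 36 → j < 5 → 5 active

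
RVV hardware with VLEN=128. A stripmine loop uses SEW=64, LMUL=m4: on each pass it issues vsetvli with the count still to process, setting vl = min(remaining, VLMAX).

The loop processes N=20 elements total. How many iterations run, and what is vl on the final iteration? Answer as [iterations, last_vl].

[iterations, last_vl] = [3, 4]

VLMAX = (128 × 4) / 64 = 8 lanes
N=20: ⌈20/8⌉ = 3 iters; last vl = 20 − 2×8 = 4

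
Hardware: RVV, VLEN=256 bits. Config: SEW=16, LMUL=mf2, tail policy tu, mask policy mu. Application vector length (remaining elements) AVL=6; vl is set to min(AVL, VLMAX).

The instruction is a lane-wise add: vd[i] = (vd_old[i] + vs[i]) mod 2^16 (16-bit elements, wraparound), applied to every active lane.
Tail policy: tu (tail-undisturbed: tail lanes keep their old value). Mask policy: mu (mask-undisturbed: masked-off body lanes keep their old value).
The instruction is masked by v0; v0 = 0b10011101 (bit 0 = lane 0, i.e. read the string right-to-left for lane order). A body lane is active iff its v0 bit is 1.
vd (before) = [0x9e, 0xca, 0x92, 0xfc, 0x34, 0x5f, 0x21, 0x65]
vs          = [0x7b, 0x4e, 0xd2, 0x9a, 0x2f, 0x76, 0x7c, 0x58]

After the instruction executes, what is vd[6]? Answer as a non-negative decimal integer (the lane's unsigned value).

VLMAX = VLEN×LMUL/SEW = 256×1/2/16 = 8
vl = min(AVL, VLMAX) = min(6, 8) = 6
[0] add(0x9e,0x7b) = 0x119
[1] mask-off/keep = 0xca
[2] add(0x92,0xd2) = 0x164
[3] add(0xfc,0x9a) = 0x196
[4] add(0x34,0x2f) = 0x63
[5] mask-off/keep = 0x5f
[6] tail/keep = 0x21
[7] tail/keep = 0x65

vd[6] = 33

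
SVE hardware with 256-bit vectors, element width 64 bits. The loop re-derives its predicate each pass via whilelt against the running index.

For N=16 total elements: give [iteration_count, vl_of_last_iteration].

256-bit reg / 64-bit elem → 4 lanes
16 elements at 4/iter → 4 passes, remainder 4 on the last

[iterations, last_vl] = [4, 4]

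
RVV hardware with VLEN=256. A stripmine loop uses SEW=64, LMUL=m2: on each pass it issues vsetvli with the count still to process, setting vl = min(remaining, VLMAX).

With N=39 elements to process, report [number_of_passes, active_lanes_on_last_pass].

[iterations, last_vl] = [5, 7]

VLMAX = (256 × 2) / 64 = 8 lanes
iterations = ceil(39/8) = 5; final-pass vl = 7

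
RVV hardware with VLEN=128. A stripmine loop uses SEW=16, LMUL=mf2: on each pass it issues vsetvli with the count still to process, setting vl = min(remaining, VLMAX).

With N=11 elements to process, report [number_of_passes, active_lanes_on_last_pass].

lanes per group: 128·1/2/16 = 4
N=11: ⌈11/4⌉ = 3 iters; last vl = 11 − 2×4 = 3

[iterations, last_vl] = [3, 3]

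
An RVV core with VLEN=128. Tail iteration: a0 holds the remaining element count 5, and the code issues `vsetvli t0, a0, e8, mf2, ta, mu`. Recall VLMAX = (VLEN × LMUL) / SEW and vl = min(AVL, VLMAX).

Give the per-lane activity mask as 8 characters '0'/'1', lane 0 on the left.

VLMAX = VLEN×LMUL/SEW = 128×1/2/8 = 8
vl ← min(5, 8) = 5
bits (lane 0 leftmost): 11111000

predicate = 11111000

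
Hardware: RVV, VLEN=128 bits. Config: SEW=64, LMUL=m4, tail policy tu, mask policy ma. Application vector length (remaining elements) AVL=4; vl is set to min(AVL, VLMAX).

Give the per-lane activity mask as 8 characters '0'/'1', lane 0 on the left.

VLMAX = (128 × 4) / 64 = 8 lanes
AVL=4 ≤ VLMAX=8, so vl = 4
bits (lane 0 leftmost): 11110000

predicate = 11110000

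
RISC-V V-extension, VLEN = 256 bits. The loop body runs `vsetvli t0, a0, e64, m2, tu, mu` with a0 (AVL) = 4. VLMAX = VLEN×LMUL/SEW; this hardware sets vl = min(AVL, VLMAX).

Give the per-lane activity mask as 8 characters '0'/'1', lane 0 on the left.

VLMAX = (256 × 2) / 64 = 8 lanes
AVL=4 ≤ VLMAX=8, so vl = 4
bits (lane 0 leftmost): 11110000

predicate = 11110000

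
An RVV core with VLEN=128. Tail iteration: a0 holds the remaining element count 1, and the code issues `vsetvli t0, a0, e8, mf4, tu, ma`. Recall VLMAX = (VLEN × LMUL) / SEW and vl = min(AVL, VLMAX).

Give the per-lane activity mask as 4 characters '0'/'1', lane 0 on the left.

predicate = 1000

VLMAX = VLEN×LMUL/SEW = 128×1/4/8 = 4
vl = min(AVL, VLMAX) = min(1, 4) = 1
bits (lane 0 leftmost): 1000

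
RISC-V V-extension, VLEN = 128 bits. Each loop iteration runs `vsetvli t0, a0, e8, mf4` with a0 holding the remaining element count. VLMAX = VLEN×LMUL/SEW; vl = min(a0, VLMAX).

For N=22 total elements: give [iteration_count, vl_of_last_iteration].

[iterations, last_vl] = [6, 2]

VLMAX = (128 × 1/4) / 8 = 4 lanes
iterations = ceil(22/4) = 6; final-pass vl = 2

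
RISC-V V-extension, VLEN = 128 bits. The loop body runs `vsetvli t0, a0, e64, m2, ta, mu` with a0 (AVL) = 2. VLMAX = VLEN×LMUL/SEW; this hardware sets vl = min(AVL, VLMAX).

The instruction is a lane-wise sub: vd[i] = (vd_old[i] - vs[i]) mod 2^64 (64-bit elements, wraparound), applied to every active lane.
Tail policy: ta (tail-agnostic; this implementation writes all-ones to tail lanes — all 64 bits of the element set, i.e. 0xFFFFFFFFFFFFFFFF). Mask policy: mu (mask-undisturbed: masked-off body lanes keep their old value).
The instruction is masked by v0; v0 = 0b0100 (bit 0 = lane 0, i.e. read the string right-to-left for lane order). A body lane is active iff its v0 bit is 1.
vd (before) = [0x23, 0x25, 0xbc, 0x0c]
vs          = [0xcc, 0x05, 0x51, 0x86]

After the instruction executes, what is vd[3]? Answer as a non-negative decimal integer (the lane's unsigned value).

VLMAX = (128 × 2) / 64 = 4 lanes
vl ← min(2, 4) = 2
  i=0: mask-off/keep → 35
  i=1: mask-off/keep → 37
  i=2: tail/ones → 18446744073709551615
  i=3: tail/ones → 18446744073709551615

vd[3] = 18446744073709551615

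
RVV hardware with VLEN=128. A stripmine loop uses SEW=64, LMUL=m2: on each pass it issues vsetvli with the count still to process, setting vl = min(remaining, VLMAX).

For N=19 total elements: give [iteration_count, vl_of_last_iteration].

[iterations, last_vl] = [5, 3]

lanes per group: 128·2/64 = 4
iterations = ceil(19/4) = 5; final-pass vl = 3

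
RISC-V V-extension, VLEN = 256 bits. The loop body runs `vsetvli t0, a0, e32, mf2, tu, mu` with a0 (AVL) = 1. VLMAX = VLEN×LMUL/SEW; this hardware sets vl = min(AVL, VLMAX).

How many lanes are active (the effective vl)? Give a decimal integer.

VLMAX = VLEN×LMUL/SEW = 256×1/2/32 = 4
vl ← min(1, 4) = 1

vl = 1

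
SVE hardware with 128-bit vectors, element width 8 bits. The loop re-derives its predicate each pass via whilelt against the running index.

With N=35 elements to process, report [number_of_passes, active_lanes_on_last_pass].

128-bit reg / 8-bit elem → 16 lanes
35 elements at 16/iter → 3 passes, remainder 3 on the last

[iterations, last_vl] = [3, 3]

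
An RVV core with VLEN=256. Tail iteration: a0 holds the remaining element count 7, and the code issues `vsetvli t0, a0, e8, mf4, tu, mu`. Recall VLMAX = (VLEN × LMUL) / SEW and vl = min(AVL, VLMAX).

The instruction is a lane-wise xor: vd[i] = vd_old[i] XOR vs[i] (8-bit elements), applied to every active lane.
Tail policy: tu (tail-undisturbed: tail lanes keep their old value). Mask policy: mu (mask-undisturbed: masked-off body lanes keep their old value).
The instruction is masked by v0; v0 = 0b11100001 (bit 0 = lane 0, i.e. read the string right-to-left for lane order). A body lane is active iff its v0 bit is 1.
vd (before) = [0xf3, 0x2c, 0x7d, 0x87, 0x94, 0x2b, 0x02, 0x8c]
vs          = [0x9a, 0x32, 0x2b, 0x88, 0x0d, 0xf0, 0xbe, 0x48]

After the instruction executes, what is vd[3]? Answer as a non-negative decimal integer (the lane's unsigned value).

VLMAX = VLEN×LMUL/SEW = 256×1/4/8 = 8
AVL=7 ≤ VLMAX=8, so vl = 7
vd[0] xor(0xf3,0x9a) -> 0x69
vd[1] mask-off/keep -> 0x2c
vd[2] mask-off/keep -> 0x7d
vd[3] mask-off/keep -> 0x87
vd[4] mask-off/keep -> 0x94
vd[5] xor(0x2b,0xf0) -> 0xdb
vd[6] xor(0x02,0xbe) -> 0xbc
vd[7] tail/keep -> 0x8c

vd[3] = 135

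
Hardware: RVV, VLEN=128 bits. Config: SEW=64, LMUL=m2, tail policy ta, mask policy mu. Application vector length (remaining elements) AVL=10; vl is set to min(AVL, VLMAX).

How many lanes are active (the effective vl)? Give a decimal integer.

vl = 4

VLMAX = VLEN×LMUL/SEW = 128×2/64 = 4
vl ← min(10, 4) = 4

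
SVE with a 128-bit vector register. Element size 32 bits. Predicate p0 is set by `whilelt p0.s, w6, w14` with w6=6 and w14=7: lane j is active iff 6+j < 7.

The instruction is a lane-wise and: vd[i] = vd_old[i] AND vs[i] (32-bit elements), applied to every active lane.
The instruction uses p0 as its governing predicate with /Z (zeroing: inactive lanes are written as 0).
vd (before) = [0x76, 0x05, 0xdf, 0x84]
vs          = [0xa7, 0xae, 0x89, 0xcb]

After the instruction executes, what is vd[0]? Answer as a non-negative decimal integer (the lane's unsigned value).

vd[0] = 38

lane count: 128 div 32 = 4
active while 6+j < 7, i.e. j ∈ [0,1) capped at 4 ⇒ 1
  i=0: and(0x76,0xa7) → 38
  i=1: tail/zero → 0
  i=2: tail/zero → 0
  i=3: tail/zero → 0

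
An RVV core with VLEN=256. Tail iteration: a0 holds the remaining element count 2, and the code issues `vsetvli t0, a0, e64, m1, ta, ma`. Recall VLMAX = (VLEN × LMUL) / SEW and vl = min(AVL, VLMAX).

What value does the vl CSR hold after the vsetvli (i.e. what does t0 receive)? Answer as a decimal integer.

vl = 2

VLMAX = VLEN×LMUL/SEW = 256×1/64 = 4
vl = min(AVL, VLMAX) = min(2, 4) = 2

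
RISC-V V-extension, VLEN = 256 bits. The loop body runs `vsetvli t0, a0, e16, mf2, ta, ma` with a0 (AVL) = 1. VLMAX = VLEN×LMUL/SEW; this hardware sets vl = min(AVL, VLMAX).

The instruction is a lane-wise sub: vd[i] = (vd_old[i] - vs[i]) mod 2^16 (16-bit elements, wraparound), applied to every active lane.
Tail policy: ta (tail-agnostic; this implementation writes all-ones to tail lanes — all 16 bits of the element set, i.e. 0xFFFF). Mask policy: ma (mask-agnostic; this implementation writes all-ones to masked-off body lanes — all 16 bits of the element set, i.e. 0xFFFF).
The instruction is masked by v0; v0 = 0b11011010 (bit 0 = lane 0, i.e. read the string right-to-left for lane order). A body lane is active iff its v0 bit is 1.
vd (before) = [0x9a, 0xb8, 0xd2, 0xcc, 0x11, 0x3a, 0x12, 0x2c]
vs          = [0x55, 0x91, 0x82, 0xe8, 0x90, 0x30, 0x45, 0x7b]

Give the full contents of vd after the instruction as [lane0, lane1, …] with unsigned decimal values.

vd = [65535, 65535, 65535, 65535, 65535, 65535, 65535, 65535]

VLMAX = VLEN×LMUL/SEW = 256×1/2/16 = 8
vl = min(AVL, VLMAX) = min(1, 8) = 1
[0] mask-off/ones = 0xffff
[1] tail/ones = 0xffff
[2] tail/ones = 0xffff
[3] tail/ones = 0xffff
[4] tail/ones = 0xffff
[5] tail/ones = 0xffff
[6] tail/ones = 0xffff
[7] tail/ones = 0xffff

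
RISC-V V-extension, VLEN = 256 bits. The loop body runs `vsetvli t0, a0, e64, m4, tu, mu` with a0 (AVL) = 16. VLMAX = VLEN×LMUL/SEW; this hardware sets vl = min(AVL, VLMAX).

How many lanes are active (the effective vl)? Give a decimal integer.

VLMAX = VLEN×LMUL/SEW = 256×4/64 = 16
vl ← min(16, 16) = 16

vl = 16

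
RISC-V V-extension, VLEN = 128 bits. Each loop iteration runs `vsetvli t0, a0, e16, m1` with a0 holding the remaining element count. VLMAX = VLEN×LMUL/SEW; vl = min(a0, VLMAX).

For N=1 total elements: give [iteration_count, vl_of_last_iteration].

lanes per group: 128·1/16 = 8
iterations = ceil(1/8) = 1; final-pass vl = 1

[iterations, last_vl] = [1, 1]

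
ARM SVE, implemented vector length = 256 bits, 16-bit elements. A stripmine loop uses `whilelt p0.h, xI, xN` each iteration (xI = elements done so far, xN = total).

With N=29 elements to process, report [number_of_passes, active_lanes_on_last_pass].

256-bit reg / 16-bit elem → 16 lanes
iterations = ceil(29/16) = 2; final-pass vl = 13

[iterations, last_vl] = [2, 13]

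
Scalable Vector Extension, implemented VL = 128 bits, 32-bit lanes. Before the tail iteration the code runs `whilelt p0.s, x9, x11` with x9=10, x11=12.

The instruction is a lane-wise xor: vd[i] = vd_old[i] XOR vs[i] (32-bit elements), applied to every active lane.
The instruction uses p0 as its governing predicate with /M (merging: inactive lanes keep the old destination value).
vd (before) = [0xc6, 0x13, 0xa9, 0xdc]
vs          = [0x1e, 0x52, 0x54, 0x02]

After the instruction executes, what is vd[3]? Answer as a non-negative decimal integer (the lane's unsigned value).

vd[3] = 220

128-bit reg / 32-bit elem → 4 lanes
whilelt: lane j active iff 10+j < 12 → j < 2 → 2 active
lane  0: xor(0xc6,0x1e) ⇒ 0xd8
lane  1: xor(0x13,0x52) ⇒ 0x41
lane  2: tail/keep ⇒ 0xa9
lane  3: tail/keep ⇒ 0xdc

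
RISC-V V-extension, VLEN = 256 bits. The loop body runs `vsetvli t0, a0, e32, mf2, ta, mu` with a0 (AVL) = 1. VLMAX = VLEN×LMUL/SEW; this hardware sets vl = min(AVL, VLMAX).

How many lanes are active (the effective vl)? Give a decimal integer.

vl = 1

lanes per group: 256·1/2/32 = 4
vl = min(AVL, VLMAX) = min(1, 4) = 1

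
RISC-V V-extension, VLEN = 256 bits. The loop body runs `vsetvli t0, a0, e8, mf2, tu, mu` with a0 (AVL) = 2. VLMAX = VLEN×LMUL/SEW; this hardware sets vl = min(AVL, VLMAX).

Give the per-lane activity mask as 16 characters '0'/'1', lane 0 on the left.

VLMAX = (256 × 1/2) / 8 = 16 lanes
AVL=2 ≤ VLMAX=16, so vl = 2
bits (lane 0 leftmost): 1100000000000000

predicate = 1100000000000000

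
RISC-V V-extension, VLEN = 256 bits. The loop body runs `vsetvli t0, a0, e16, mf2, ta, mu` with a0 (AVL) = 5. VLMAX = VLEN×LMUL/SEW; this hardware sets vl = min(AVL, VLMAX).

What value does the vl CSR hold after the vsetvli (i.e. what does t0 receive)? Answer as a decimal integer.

VLMAX = (256 × 1/2) / 16 = 8 lanes
AVL=5 ≤ VLMAX=8, so vl = 5

vl = 5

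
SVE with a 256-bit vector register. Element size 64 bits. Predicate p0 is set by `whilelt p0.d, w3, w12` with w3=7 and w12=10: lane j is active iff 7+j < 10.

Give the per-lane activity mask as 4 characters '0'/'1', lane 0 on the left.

predicate = 1110

lane count: 256 div 64 = 4
active while 7+j < 10, i.e. j ∈ [0,3) capped at 4 ⇒ 3
bits (lane 0 leftmost): 1110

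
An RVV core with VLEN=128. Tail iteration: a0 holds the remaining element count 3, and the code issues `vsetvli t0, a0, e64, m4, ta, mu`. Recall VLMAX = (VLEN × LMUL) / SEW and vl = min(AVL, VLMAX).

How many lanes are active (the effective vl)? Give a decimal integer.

lanes per group: 128·4/64 = 8
AVL=3 ≤ VLMAX=8, so vl = 3

vl = 3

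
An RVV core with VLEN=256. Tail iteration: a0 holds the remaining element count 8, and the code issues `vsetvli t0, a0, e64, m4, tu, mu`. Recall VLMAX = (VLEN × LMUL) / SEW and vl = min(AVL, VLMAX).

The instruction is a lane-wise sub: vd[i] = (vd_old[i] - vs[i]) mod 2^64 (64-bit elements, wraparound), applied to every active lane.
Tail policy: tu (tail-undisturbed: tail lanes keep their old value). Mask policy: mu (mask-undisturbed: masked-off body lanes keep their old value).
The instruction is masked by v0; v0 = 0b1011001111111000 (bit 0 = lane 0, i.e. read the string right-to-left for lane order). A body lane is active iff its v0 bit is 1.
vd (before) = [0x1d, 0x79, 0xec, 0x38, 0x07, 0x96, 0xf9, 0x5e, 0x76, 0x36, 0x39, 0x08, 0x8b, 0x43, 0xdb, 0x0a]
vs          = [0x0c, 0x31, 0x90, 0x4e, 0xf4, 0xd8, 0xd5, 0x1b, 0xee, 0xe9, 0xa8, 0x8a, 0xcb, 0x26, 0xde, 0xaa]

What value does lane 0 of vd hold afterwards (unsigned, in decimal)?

VLMAX = (256 × 4) / 64 = 16 lanes
vl ← min(8, 16) = 8
lane  0: mask-off/keep ⇒ 0x1d
lane  1: mask-off/keep ⇒ 0x79
lane  2: mask-off/keep ⇒ 0xec
lane  3: sub(0x38,0x4e) ⇒ 0xffffffffffffffea
lane  4: sub(0x07,0xf4) ⇒ 0xffffffffffffff13
lane  5: sub(0x96,0xd8) ⇒ 0xffffffffffffffbe
lane  6: sub(0xf9,0xd5) ⇒ 0x24
lane  7: sub(0x5e,0x1b) ⇒ 0x43
lane  8: tail/keep ⇒ 0x76
lane  9: tail/keep ⇒ 0x36
lane 10: tail/keep ⇒ 0x39
lane 11: tail/keep ⇒ 0x08
lane 12: tail/keep ⇒ 0x8b
lane 13: tail/keep ⇒ 0x43
lane 14: tail/keep ⇒ 0xdb
lane 15: tail/keep ⇒ 0x0a

vd[0] = 29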